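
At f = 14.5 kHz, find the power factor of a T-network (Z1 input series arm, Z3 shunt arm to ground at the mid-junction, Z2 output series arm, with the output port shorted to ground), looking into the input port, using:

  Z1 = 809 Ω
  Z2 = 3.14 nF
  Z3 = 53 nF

Step 1 — Angular frequency: ω = 2π·f = 2π·1.45e+04 = 9.111e+04 rad/s.
Step 2 — Component impedances:
  Z1: Z = R = 809 Ω
  Z2: Z = 1/(jωC) = -j/(ω·C) = 0 - j3496 Ω
  Z3: Z = 1/(jωC) = -j/(ω·C) = 0 - j207.1 Ω
Step 3 — With the output port shorted to ground, the output series arm Z2 runs from the junction to ground; the shunt arm Z3 also runs from the junction to ground. They appear in parallel: Z3 || Z2 = 0 - j195.5 Ω.
Step 4 — Series with input arm Z1: Z_in = Z1 + (Z3 || Z2) = 809 - j195.5 Ω = 832.3∠-13.6° Ω.
Step 5 — Power factor: PF = cos(φ) = Re(Z)/|Z| = 809/832.3 = 0.972.
Step 6 — Type: Im(Z) = -195.5 ⇒ leading (phase φ = -13.6°).

PF = 0.972 (leading, φ = -13.6°)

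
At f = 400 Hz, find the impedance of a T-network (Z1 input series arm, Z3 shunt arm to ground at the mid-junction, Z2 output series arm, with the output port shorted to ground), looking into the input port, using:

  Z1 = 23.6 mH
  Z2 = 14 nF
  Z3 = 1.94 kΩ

Step 1 — Angular frequency: ω = 2π·f = 2π·400 = 2513 rad/s.
Step 2 — Component impedances:
  Z1: Z = jωL = j·2513·0.0236 = 0 + j59.31 Ω
  Z2: Z = 1/(jωC) = -j/(ω·C) = 0 - j2.842e+04 Ω
  Z3: Z = R = 1940 Ω
Step 3 — With the output port shorted to ground, the output series arm Z2 runs from the junction to ground; the shunt arm Z3 also runs from the junction to ground. They appear in parallel: Z3 || Z2 = 1931 - j131.8 Ω.
Step 4 — Series with input arm Z1: Z_in = Z1 + (Z3 || Z2) = 1931 - j72.5 Ω = 1932∠-2.2° Ω.

Z = 1931 - j72.5 Ω = 1932∠-2.2° Ω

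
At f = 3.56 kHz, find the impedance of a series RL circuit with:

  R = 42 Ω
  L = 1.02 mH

Step 1 — Angular frequency: ω = 2π·f = 2π·3560 = 2.237e+04 rad/s.
Step 2 — Component impedances:
  R: Z = R = 42 Ω
  L: Z = jωL = j·2.237e+04·0.00102 = 0 + j22.82 Ω
Step 3 — Series combination: Z_total = R + L = 42 + j22.82 Ω = 47.8∠28.5° Ω.

Z = 42 + j22.82 Ω = 47.8∠28.5° Ω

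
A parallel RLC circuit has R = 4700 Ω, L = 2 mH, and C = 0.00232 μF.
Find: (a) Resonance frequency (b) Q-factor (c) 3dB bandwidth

Step 1 — Resonance: ω₀ = 1/√(LC) = 1/√(0.002·2.32e-09) = 4.642e+05 rad/s.
Step 2 — f₀ = ω₀/(2π) = 7.389e+04 Hz.
Step 3 — Parallel Q: Q = R/(ω₀L) = 4700/(4.642e+05·0.002) = 5.062.
Step 4 — Bandwidth: Δω = ω₀/Q = 9.171e+04 rad/s; BW = Δω/(2π) = 1.46e+04 Hz.

(a) f₀ = 7.389e+04 Hz  (b) Q = 5.062  (c) BW = 1.46e+04 Hz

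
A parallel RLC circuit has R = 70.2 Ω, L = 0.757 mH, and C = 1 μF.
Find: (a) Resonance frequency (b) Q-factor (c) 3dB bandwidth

Step 1 — Resonance: ω₀ = 1/√(LC) = 1/√(0.000757·1e-06) = 3.635e+04 rad/s.
Step 2 — f₀ = ω₀/(2π) = 5785 Hz.
Step 3 — Parallel Q: Q = R/(ω₀L) = 70.2/(3.635e+04·0.000757) = 2.551.
Step 4 — Bandwidth: Δω = ω₀/Q = 1.425e+04 rad/s; BW = Δω/(2π) = 2267 Hz.

(a) f₀ = 5785 Hz  (b) Q = 2.551  (c) BW = 2267 Hz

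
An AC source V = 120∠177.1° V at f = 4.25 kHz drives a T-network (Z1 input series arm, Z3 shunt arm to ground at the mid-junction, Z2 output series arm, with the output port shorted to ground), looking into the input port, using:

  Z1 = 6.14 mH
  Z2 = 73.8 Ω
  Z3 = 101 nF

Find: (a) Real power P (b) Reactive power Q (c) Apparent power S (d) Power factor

Step 1 — Angular frequency: ω = 2π·f = 2π·4250 = 2.67e+04 rad/s.
Step 2 — Component impedances:
  Z1: Z = jωL = j·2.67e+04·0.00614 = 0 + j164 Ω
  Z2: Z = R = 73.8 Ω
  Z3: Z = 1/(jωC) = -j/(ω·C) = 0 - j370.8 Ω
Step 3 — With the output port shorted to ground, the output series arm Z2 runs from the junction to ground; the shunt arm Z3 also runs from the junction to ground. They appear in parallel: Z3 || Z2 = 70.99 - j14.13 Ω.
Step 4 — Series with input arm Z1: Z_in = Z1 + (Z3 || Z2) = 70.99 + j149.8 Ω = 165.8∠64.6° Ω.
Step 5 — Source phasor: V = 120∠177.1° V = -119.8 + j6.071 V.
Step 6 — Current: I = V / Z = -0.2764 + j0.6689 A = 0.7238∠112.5° A.
Step 7 — Complex power: S = V·I* = 37.19 + j78.49 VA.
Step 8 — Real power: P = Re(S) = 37.19 W.
Step 9 — Reactive power: Q = Im(S) = 78.49 VAR.
Step 10 — Apparent power: |S| = 86.85 VA.
Step 11 — Power factor: PF = P/|S| = 0.4282 (lagging).

(a) P = 37.19 W  (b) Q = 78.49 VAR  (c) S = 86.85 VA  (d) PF = 0.4282 (lagging)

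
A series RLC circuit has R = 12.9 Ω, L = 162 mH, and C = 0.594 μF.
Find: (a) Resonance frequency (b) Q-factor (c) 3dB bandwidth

Step 1 — Resonance: ω₀ = 1/√(LC) = 1/√(0.162·5.94e-07) = 3224 rad/s.
Step 2 — f₀ = ω₀/(2π) = 513.1 Hz.
Step 3 — Series Q: Q = ω₀L/R = 3224·0.162/12.9 = 40.48.
Step 4 — Bandwidth: Δω = ω₀/Q = 79.63 rad/s; BW = Δω/(2π) = 12.67 Hz.

(a) f₀ = 513.1 Hz  (b) Q = 40.48  (c) BW = 12.67 Hz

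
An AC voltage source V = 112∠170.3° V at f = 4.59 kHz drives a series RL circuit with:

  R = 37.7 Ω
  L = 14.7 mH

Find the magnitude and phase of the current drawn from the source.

Step 1 — Angular frequency: ω = 2π·f = 2π·4590 = 2.884e+04 rad/s.
Step 2 — Component impedances:
  R: Z = R = 37.7 Ω
  L: Z = jωL = j·2.884e+04·0.0147 = 0 + j423.9 Ω
Step 3 — Series combination: Z_total = R + L = 37.7 + j423.9 Ω = 425.6∠84.9° Ω.
Step 4 — Source phasor: V = 112∠170.3° V = -110.4 + j18.87 V.
Step 5 — Ohm's law: I = V / Z_total = (-110.4 + j18.87) / (37.7 + j423.9) = 0.02119 + j0.2623 A.
Step 6 — Convert to polar: |I| = 0.2631 A, ∠I = 85.4°.

I = 0.2631∠85.4° A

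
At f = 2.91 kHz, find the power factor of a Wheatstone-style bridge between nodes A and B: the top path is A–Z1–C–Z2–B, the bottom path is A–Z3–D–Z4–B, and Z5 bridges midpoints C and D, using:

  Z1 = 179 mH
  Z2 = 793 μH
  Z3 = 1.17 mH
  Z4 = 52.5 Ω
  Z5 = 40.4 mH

Step 1 — Angular frequency: ω = 2π·f = 2π·2910 = 1.828e+04 rad/s.
Step 2 — Component impedances:
  Z1: Z = jωL = j·1.828e+04·0.179 = 0 + j3273 Ω
  Z2: Z = jωL = j·1.828e+04·0.000793 = 0 + j14.5 Ω
  Z3: Z = jωL = j·1.828e+04·0.00117 = 0 + j21.39 Ω
  Z4: Z = R = 52.5 Ω
  Z5: Z = jωL = j·1.828e+04·0.0404 = 0 + j738.7 Ω
Step 3 — Bridge requires nodal analysis (the Z5 bridge couples midpoints C and D, so the two paths cannot be reduced to a simple series/parallel combination). Setting node B to ground and injecting 1 A at node A, the 3-node admittance system at A, C, D solves to V_A = Z_AB = 51.46 + j25.63 Ω = 57.49∠26.5° Ω.
Step 4 — Power factor: PF = cos(φ) = Re(Z)/|Z| = 51.465/57.492 = 0.8952.
Step 5 — Type: Im(Z) = 25.63 ⇒ lagging (phase φ = 26.5°).

PF = 0.8952 (lagging, φ = 26.5°)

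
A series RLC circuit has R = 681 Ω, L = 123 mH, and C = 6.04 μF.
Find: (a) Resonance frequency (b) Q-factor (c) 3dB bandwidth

Step 1 — Resonance: ω₀ = 1/√(LC) = 1/√(0.123·6.04e-06) = 1160 rad/s.
Step 2 — f₀ = ω₀/(2π) = 184.6 Hz.
Step 3 — Series Q: Q = ω₀L/R = 1160·0.123/681 = 0.2095.
Step 4 — Bandwidth: Δω = ω₀/Q = 5537 rad/s; BW = Δω/(2π) = 881.2 Hz.

(a) f₀ = 184.6 Hz  (b) Q = 0.2095  (c) BW = 881.2 Hz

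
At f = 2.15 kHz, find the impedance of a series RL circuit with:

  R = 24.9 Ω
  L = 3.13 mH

Step 1 — Angular frequency: ω = 2π·f = 2π·2150 = 1.351e+04 rad/s.
Step 2 — Component impedances:
  R: Z = R = 24.9 Ω
  L: Z = jωL = j·1.351e+04·0.00313 = 0 + j42.28 Ω
Step 3 — Series combination: Z_total = R + L = 24.9 + j42.28 Ω = 49.07∠59.5° Ω.

Z = 24.9 + j42.28 Ω = 49.07∠59.5° Ω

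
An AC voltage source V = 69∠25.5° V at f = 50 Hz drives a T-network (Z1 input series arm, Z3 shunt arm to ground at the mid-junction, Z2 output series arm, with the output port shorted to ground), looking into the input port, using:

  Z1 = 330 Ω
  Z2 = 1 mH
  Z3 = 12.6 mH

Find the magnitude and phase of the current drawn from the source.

Step 1 — Angular frequency: ω = 2π·f = 2π·50 = 314.2 rad/s.
Step 2 — Component impedances:
  Z1: Z = R = 330 Ω
  Z2: Z = jωL = j·314.2·0.001 = 0 + j0.3142 Ω
  Z3: Z = jωL = j·314.2·0.0126 = 0 + j3.958 Ω
Step 3 — With the output port shorted to ground, the output series arm Z2 runs from the junction to ground; the shunt arm Z3 also runs from the junction to ground. They appear in parallel: Z3 || Z2 = 0 + j0.2911 Ω.
Step 4 — Series with input arm Z1: Z_in = Z1 + (Z3 || Z2) = 330 + j0.2911 Ω = 330∠0.1° Ω.
Step 5 — Source phasor: V = 69∠25.5° V = 62.28 + j29.71 V.
Step 6 — Ohm's law: I = V / Z_total = (62.28 + j29.71) / (330 + j0.2911) = 0.1888 + j0.08985 A.
Step 7 — Convert to polar: |I| = 0.2091 A, ∠I = 25.4°.

I = 0.2091∠25.4° A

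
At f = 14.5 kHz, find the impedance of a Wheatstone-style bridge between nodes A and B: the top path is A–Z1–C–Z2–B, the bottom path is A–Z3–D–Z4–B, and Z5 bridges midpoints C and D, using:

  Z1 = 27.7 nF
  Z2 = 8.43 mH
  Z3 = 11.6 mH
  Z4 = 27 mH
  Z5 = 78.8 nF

Step 1 — Angular frequency: ω = 2π·f = 2π·1.45e+04 = 9.111e+04 rad/s.
Step 2 — Component impedances:
  Z1: Z = 1/(jωC) = -j/(ω·C) = 0 - j396.3 Ω
  Z2: Z = jωL = j·9.111e+04·0.00843 = 0 + j768 Ω
  Z3: Z = jωL = j·9.111e+04·0.0116 = 0 + j1057 Ω
  Z4: Z = jωL = j·9.111e+04·0.027 = 0 + j2460 Ω
  Z5: Z = 1/(jωC) = -j/(ω·C) = 0 - j139.3 Ω
Step 3 — Bridge requires nodal analysis (the Z5 bridge couples midpoints C and D, so the two paths cannot be reduced to a simple series/parallel combination). Setting node B to ground and injecting 1 A at node A, the 3-node admittance system at A, C, D solves to V_A = Z_AB = 0 - j179.7 Ω = 179.7∠-90.0° Ω.

Z = 0 - j179.7 Ω = 179.7∠-90.0° Ω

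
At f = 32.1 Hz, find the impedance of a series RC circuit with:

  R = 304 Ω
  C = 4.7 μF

Step 1 — Angular frequency: ω = 2π·f = 2π·32.1 = 201.7 rad/s.
Step 2 — Component impedances:
  R: Z = R = 304 Ω
  C: Z = 1/(jωC) = -j/(ω·C) = 0 - j1055 Ω
Step 3 — Series combination: Z_total = R + C = 304 - j1055 Ω = 1098∠-73.9° Ω.

Z = 304 - j1055 Ω = 1098∠-73.9° Ω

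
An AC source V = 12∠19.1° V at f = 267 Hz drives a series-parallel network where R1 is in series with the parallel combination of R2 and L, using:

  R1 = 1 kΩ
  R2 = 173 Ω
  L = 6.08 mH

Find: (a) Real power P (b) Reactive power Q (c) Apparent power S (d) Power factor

Step 1 — Angular frequency: ω = 2π·f = 2π·267 = 1678 rad/s.
Step 2 — Component impedances:
  R1: Z = R = 1000 Ω
  R2: Z = R = 173 Ω
  L: Z = jωL = j·1678·0.00608 = 0 + j10.2 Ω
Step 3 — Parallel branch: R2 || L = 1/(1/R2 + 1/L) = 0.5993 + j10.16 Ω.
Step 4 — Series with R1: Z_total = R1 + (R2 || L) = 1001 + j10.16 Ω = 1001∠0.6° Ω.
Step 5 — Source phasor: V = 12∠19.1° V = 11.34 + j3.927 V.
Step 6 — Current: I = V / Z = 0.01137 + j0.003809 A = 0.01199∠18.5° A.
Step 7 — Complex power: S = V·I* = 0.1439 + j0.001462 VA.
Step 8 — Real power: P = Re(S) = 0.1439 W.
Step 9 — Reactive power: Q = Im(S) = 0.001462 VAR.
Step 10 — Apparent power: |S| = 0.1439 VA.
Step 11 — Power factor: PF = P/|S| = 0.9999 (lagging).

(a) P = 0.1439 W  (b) Q = 0.001462 VAR  (c) S = 0.1439 VA  (d) PF = 0.9999 (lagging)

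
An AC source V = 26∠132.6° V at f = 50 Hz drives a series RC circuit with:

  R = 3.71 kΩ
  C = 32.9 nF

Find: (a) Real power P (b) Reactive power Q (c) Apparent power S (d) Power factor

Step 1 — Angular frequency: ω = 2π·f = 2π·50 = 314.2 rad/s.
Step 2 — Component impedances:
  R: Z = R = 3710 Ω
  C: Z = 1/(jωC) = -j/(ω·C) = 0 - j9.675e+04 Ω
Step 3 — Series combination: Z_total = R + C = 3710 - j9.675e+04 Ω = 9.682e+04∠-87.8° Ω.
Step 4 — Source phasor: V = 26∠132.6° V = -17.6 + j19.14 V.
Step 5 — Current: I = V / Z = -0.0002045 - j0.0001741 A = 0.0002685∠-139.6° A.
Step 6 — Complex power: S = V·I* = 0.0002675 - j0.006977 VA.
Step 7 — Real power: P = Re(S) = 0.0002675 W.
Step 8 — Reactive power: Q = Im(S) = -0.006977 VAR.
Step 9 — Apparent power: |S| = 0.006982 VA.
Step 10 — Power factor: PF = P/|S| = 0.03832 (leading).

(a) P = 0.0002675 W  (b) Q = -0.006977 VAR  (c) S = 0.006982 VA  (d) PF = 0.03832 (leading)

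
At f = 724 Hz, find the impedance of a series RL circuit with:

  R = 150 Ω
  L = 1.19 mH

Step 1 — Angular frequency: ω = 2π·f = 2π·724 = 4549 rad/s.
Step 2 — Component impedances:
  R: Z = R = 150 Ω
  L: Z = jωL = j·4549·0.00119 = 0 + j5.413 Ω
Step 3 — Series combination: Z_total = R + L = 150 + j5.413 Ω = 150.1∠2.1° Ω.

Z = 150 + j5.413 Ω = 150.1∠2.1° Ω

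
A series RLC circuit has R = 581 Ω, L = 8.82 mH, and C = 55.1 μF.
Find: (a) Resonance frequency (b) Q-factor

Step 1 — Resonance condition Im(Z)=0 gives ω₀ = 1/√(LC).
Step 2 — ω₀ = 1/√(0.00882·5.51e-05) = 1434 rad/s.
Step 3 — f₀ = ω₀/(2π) = 228.3 Hz.
Step 4 — Series Q: Q = ω₀L/R = 1434·0.00882/581 = 0.02178.

(a) f₀ = 228.3 Hz  (b) Q = 0.02178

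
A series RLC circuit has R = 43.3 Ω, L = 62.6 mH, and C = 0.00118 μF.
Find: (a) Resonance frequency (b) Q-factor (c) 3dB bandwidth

Step 1 — Resonance: ω₀ = 1/√(LC) = 1/√(0.0626·1.18e-09) = 1.164e+05 rad/s.
Step 2 — f₀ = ω₀/(2π) = 1.852e+04 Hz.
Step 3 — Series Q: Q = ω₀L/R = 1.164e+05·0.0626/43.3 = 168.2.
Step 4 — Bandwidth: Δω = ω₀/Q = 691.7 rad/s; BW = Δω/(2π) = 110.1 Hz.

(a) f₀ = 1.852e+04 Hz  (b) Q = 168.2  (c) BW = 110.1 Hz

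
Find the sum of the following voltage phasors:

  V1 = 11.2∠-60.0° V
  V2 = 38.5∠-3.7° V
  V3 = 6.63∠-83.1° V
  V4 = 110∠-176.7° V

Step 1 — Convert each phasor to rectangular form:
  V1 = 11.2·(cos(-60.0°) + j·sin(-60.0°)) = 5.6 - j9.699 V
  V2 = 38.5·(cos(-3.7°) + j·sin(-3.7°)) = 38.42 - j2.484 V
  V3 = 6.63·(cos(-83.1°) + j·sin(-83.1°)) = 0.7965 - j6.582 V
  V4 = 110·(cos(-176.7°) + j·sin(-176.7°)) = -109.8 - j6.332 V
Step 2 — Sum components: V_total = -65 - j25.1 V.
Step 3 — Convert to polar: |V_total| = 69.68 V, ∠V_total = -158.9°.

V_total = 69.68∠-158.9° V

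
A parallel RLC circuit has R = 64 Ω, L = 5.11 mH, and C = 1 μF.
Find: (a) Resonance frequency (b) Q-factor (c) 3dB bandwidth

Step 1 — Resonance: ω₀ = 1/√(LC) = 1/√(0.00511·1e-06) = 1.399e+04 rad/s.
Step 2 — f₀ = ω₀/(2π) = 2226 Hz.
Step 3 — Parallel Q: Q = R/(ω₀L) = 64/(1.399e+04·0.00511) = 0.8953.
Step 4 — Bandwidth: Δω = ω₀/Q = 1.563e+04 rad/s; BW = Δω/(2π) = 2487 Hz.

(a) f₀ = 2226 Hz  (b) Q = 0.8953  (c) BW = 2487 Hz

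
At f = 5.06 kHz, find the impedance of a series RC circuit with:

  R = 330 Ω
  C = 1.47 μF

Step 1 — Angular frequency: ω = 2π·f = 2π·5060 = 3.179e+04 rad/s.
Step 2 — Component impedances:
  R: Z = R = 330 Ω
  C: Z = 1/(jωC) = -j/(ω·C) = 0 - j21.4 Ω
Step 3 — Series combination: Z_total = R + C = 330 - j21.4 Ω = 330.7∠-3.7° Ω.

Z = 330 - j21.4 Ω = 330.7∠-3.7° Ω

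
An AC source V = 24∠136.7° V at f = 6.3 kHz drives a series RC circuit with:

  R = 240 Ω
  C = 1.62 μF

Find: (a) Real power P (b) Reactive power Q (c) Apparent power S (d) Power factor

Step 1 — Angular frequency: ω = 2π·f = 2π·6300 = 3.958e+04 rad/s.
Step 2 — Component impedances:
  R: Z = R = 240 Ω
  C: Z = 1/(jωC) = -j/(ω·C) = 0 - j15.59 Ω
Step 3 — Series combination: Z_total = R + C = 240 - j15.59 Ω = 240.5∠-3.7° Ω.
Step 4 — Source phasor: V = 24∠136.7° V = -17.47 + j16.46 V.
Step 5 — Current: I = V / Z = -0.07691 + j0.06358 A = 0.09979∠140.4° A.
Step 6 — Complex power: S = V·I* = 2.39 - j0.1553 VA.
Step 7 — Real power: P = Re(S) = 2.39 W.
Step 8 — Reactive power: Q = Im(S) = -0.1553 VAR.
Step 9 — Apparent power: |S| = 2.395 VA.
Step 10 — Power factor: PF = P/|S| = 0.9979 (leading).

(a) P = 2.39 W  (b) Q = -0.1553 VAR  (c) S = 2.395 VA  (d) PF = 0.9979 (leading)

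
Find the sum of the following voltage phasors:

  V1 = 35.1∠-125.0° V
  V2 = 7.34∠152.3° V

Step 1 — Convert each phasor to rectangular form:
  V1 = 35.1·(cos(-125.0°) + j·sin(-125.0°)) = -20.13 - j28.75 V
  V2 = 7.34·(cos(152.3°) + j·sin(152.3°)) = -6.499 + j3.412 V
Step 2 — Sum components: V_total = -26.63 - j25.34 V.
Step 3 — Convert to polar: |V_total| = 36.76 V, ∠V_total = -136.4°.

V_total = 36.76∠-136.4° V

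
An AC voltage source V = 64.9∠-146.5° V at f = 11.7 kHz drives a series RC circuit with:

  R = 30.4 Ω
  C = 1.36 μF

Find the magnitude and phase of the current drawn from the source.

Step 1 — Angular frequency: ω = 2π·f = 2π·1.17e+04 = 7.351e+04 rad/s.
Step 2 — Component impedances:
  R: Z = R = 30.4 Ω
  C: Z = 1/(jωC) = -j/(ω·C) = 0 - j10 Ω
Step 3 — Series combination: Z_total = R + C = 30.4 - j10 Ω = 32∠-18.2° Ω.
Step 4 — Source phasor: V = 64.9∠-146.5° V = -54.12 - j35.82 V.
Step 5 — Ohm's law: I = V / Z_total = (-54.12 - j35.82) / (30.4 - j10) = -1.257 - j1.592 A.
Step 6 — Convert to polar: |I| = 2.028 A, ∠I = -128.3°.

I = 2.028∠-128.3° A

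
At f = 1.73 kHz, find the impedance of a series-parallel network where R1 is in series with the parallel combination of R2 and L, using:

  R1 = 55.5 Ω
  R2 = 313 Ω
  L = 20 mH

Step 1 — Angular frequency: ω = 2π·f = 2π·1730 = 1.087e+04 rad/s.
Step 2 — Component impedances:
  R1: Z = R = 55.5 Ω
  R2: Z = R = 313 Ω
  L: Z = jωL = j·1.087e+04·0.02 = 0 + j217.4 Ω
Step 3 — Parallel branch: R2 || L = 1/(1/R2 + 1/L) = 101.9 + j146.7 Ω.
Step 4 — Series with R1: Z_total = R1 + (R2 || L) = 157.4 + j146.7 Ω = 215.1∠43.0° Ω.

Z = 157.4 + j146.7 Ω = 215.1∠43.0° Ω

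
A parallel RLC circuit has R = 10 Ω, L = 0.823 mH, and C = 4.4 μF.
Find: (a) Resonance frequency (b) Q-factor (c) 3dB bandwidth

Step 1 — Resonance: ω₀ = 1/√(LC) = 1/√(0.000823·4.4e-06) = 1.662e+04 rad/s.
Step 2 — f₀ = ω₀/(2π) = 2645 Hz.
Step 3 — Parallel Q: Q = R/(ω₀L) = 10/(1.662e+04·0.000823) = 0.7312.
Step 4 — Bandwidth: Δω = ω₀/Q = 2.273e+04 rad/s; BW = Δω/(2π) = 3617 Hz.

(a) f₀ = 2645 Hz  (b) Q = 0.7312  (c) BW = 3617 Hz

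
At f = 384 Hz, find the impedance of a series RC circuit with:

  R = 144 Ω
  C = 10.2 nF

Step 1 — Angular frequency: ω = 2π·f = 2π·384 = 2413 rad/s.
Step 2 — Component impedances:
  R: Z = R = 144 Ω
  C: Z = 1/(jωC) = -j/(ω·C) = 0 - j4.063e+04 Ω
Step 3 — Series combination: Z_total = R + C = 144 - j4.063e+04 Ω = 4.063e+04∠-89.8° Ω.

Z = 144 - j4.063e+04 Ω = 4.063e+04∠-89.8° Ω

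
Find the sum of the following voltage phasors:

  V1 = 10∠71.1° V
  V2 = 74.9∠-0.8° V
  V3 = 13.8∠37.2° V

Step 1 — Convert each phasor to rectangular form:
  V1 = 10·(cos(71.1°) + j·sin(71.1°)) = 3.239 + j9.461 V
  V2 = 74.9·(cos(-0.8°) + j·sin(-0.8°)) = 74.89 - j1.046 V
  V3 = 13.8·(cos(37.2°) + j·sin(37.2°)) = 10.99 + j8.343 V
Step 2 — Sum components: V_total = 89.12 + j16.76 V.
Step 3 — Convert to polar: |V_total| = 90.69 V, ∠V_total = 10.6°.

V_total = 90.69∠10.6° V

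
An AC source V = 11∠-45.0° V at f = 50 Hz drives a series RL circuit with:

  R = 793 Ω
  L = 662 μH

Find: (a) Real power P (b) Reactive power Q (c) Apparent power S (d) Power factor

Step 1 — Angular frequency: ω = 2π·f = 2π·50 = 314.2 rad/s.
Step 2 — Component impedances:
  R: Z = R = 793 Ω
  L: Z = jωL = j·314.2·0.000662 = 0 + j0.208 Ω
Step 3 — Series combination: Z_total = R + L = 793 + j0.208 Ω = 793∠0.0° Ω.
Step 4 — Source phasor: V = 11∠-45.0° V = 7.778 - j7.778 V.
Step 5 — Current: I = V / Z = 0.009806 - j0.009811 A = 0.01387∠-45.0° A.
Step 6 — Complex power: S = V·I* = 0.1526 + j4.002e-05 VA.
Step 7 — Real power: P = Re(S) = 0.1526 W.
Step 8 — Reactive power: Q = Im(S) = 4.002e-05 VAR.
Step 9 — Apparent power: |S| = 0.1526 VA.
Step 10 — Power factor: PF = P/|S| = 1 (lagging).

(a) P = 0.1526 W  (b) Q = 4.002e-05 VAR  (c) S = 0.1526 VA  (d) PF = 1 (lagging)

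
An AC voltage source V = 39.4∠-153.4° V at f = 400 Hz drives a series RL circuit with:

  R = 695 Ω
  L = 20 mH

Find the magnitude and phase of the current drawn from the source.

Step 1 — Angular frequency: ω = 2π·f = 2π·400 = 2513 rad/s.
Step 2 — Component impedances:
  R: Z = R = 695 Ω
  L: Z = jωL = j·2513·0.02 = 0 + j50.27 Ω
Step 3 — Series combination: Z_total = R + L = 695 + j50.27 Ω = 696.8∠4.1° Ω.
Step 4 — Source phasor: V = 39.4∠-153.4° V = -35.23 - j17.64 V.
Step 5 — Ohm's law: I = V / Z_total = (-35.23 - j17.64) / (695 + j50.27) = -0.05225 - j0.0216 A.
Step 6 — Convert to polar: |I| = 0.05654 A, ∠I = -157.5°.

I = 0.05654∠-157.5° A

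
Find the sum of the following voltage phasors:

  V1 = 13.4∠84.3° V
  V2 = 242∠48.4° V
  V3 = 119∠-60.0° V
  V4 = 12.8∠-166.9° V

Step 1 — Convert each phasor to rectangular form:
  V1 = 13.4·(cos(84.3°) + j·sin(84.3°)) = 1.331 + j13.33 V
  V2 = 242·(cos(48.4°) + j·sin(48.4°)) = 160.7 + j181 V
  V3 = 119·(cos(-60.0°) + j·sin(-60.0°)) = 59.5 - j103.1 V
  V4 = 12.8·(cos(-166.9°) + j·sin(-166.9°)) = -12.47 - j2.901 V
Step 2 — Sum components: V_total = 209 + j88.34 V.
Step 3 — Convert to polar: |V_total| = 226.9 V, ∠V_total = 22.9°.

V_total = 226.9∠22.9° V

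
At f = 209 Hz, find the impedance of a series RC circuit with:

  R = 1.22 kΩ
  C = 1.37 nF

Step 1 — Angular frequency: ω = 2π·f = 2π·209 = 1313 rad/s.
Step 2 — Component impedances:
  R: Z = R = 1220 Ω
  C: Z = 1/(jωC) = -j/(ω·C) = 0 - j5.558e+05 Ω
Step 3 — Series combination: Z_total = R + C = 1220 - j5.558e+05 Ω = 5.558e+05∠-89.9° Ω.

Z = 1220 - j5.558e+05 Ω = 5.558e+05∠-89.9° Ω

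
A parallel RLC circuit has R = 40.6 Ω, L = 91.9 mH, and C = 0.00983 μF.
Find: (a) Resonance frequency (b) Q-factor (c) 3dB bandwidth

Step 1 — Resonance: ω₀ = 1/√(LC) = 1/√(0.0919·9.83e-09) = 3.327e+04 rad/s.
Step 2 — f₀ = ω₀/(2π) = 5295 Hz.
Step 3 — Parallel Q: Q = R/(ω₀L) = 40.6/(3.327e+04·0.0919) = 0.01328.
Step 4 — Bandwidth: Δω = ω₀/Q = 2.506e+06 rad/s; BW = Δω/(2π) = 3.988e+05 Hz.

(a) f₀ = 5295 Hz  (b) Q = 0.01328  (c) BW = 3.988e+05 Hz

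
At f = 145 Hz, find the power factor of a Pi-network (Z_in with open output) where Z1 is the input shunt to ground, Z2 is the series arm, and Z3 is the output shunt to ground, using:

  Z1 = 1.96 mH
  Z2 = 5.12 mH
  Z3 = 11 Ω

Step 1 — Angular frequency: ω = 2π·f = 2π·145 = 911.1 rad/s.
Step 2 — Component impedances:
  Z1: Z = jωL = j·911.1·0.00196 = 0 + j1.786 Ω
  Z2: Z = jωL = j·911.1·0.00512 = 0 + j4.665 Ω
  Z3: Z = R = 11 Ω
Step 3 — With open output, the series arm Z2 and the output shunt Z3 appear in series to ground: Z2 + Z3 = 11 + j4.665 Ω.
Step 4 — Parallel with input shunt Z1: Z_in = Z1 || (Z2 + Z3) = 0.2157 + j1.659 Ω = 1.673∠82.6° Ω.
Step 5 — Power factor: PF = cos(φ) = Re(Z)/|Z| = 0.2157/1.673 = 0.1289.
Step 6 — Type: Im(Z) = 1.659 ⇒ lagging (phase φ = 82.6°).

PF = 0.1289 (lagging, φ = 82.6°)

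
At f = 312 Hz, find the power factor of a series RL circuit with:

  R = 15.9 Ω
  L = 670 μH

Step 1 — Angular frequency: ω = 2π·f = 2π·312 = 1960 rad/s.
Step 2 — Component impedances:
  R: Z = R = 15.9 Ω
  L: Z = jωL = j·1960·0.00067 = 0 + j1.313 Ω
Step 3 — Series combination: Z_total = R + L = 15.9 + j1.313 Ω = 15.95∠4.7° Ω.
Step 4 — Power factor: PF = cos(φ) = Re(Z)/|Z| = 15.9/15.954 = 0.9966.
Step 5 — Type: Im(Z) = 1.313 ⇒ lagging (phase φ = 4.7°).

PF = 0.9966 (lagging, φ = 4.7°)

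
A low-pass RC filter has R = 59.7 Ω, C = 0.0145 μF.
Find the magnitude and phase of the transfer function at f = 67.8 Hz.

Step 1 — Angular frequency: ω = 2π·67.8 = 426 rad/s.
Step 2 — Transfer function: H(jω) = 1/(1 + jωRC).
Step 3 — Denominator: 1 + jωRC = 1 + j·426·59.7·1.45e-08 = 1 + j0.0003688.
Step 4 — H = 1 - j0.0003688.
Step 5 — Magnitude: |H| = 1 (-0.0 dB); phase: φ = -0.0°.

|H| = 1 (-0.0 dB), φ = -0.0°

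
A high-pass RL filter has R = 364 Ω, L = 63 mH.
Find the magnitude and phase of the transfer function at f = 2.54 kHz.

Step 1 — Angular frequency: ω = 2π·2540 = 1.596e+04 rad/s.
Step 2 — Transfer function: H(jω) = jωL/(R + jωL).
Step 3 — Numerator jωL = j·1005; denominator R + jωL = 364 + j1005.
Step 4 — H = 0.8841 + j0.3201.
Step 5 — Magnitude: |H| = 0.9403 (-0.5 dB); phase: φ = 19.9°.

|H| = 0.9403 (-0.5 dB), φ = 19.9°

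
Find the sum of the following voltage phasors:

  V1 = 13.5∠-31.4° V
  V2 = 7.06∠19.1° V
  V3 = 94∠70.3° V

Step 1 — Convert each phasor to rectangular form:
  V1 = 13.5·(cos(-31.4°) + j·sin(-31.4°)) = 11.52 - j7.034 V
  V2 = 7.06·(cos(19.1°) + j·sin(19.1°)) = 6.671 + j2.31 V
  V3 = 94·(cos(70.3°) + j·sin(70.3°)) = 31.69 + j88.5 V
Step 2 — Sum components: V_total = 49.88 + j83.77 V.
Step 3 — Convert to polar: |V_total| = 97.5 V, ∠V_total = 59.2°.

V_total = 97.5∠59.2° V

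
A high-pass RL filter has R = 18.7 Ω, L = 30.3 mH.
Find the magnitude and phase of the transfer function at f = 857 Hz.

Step 1 — Angular frequency: ω = 2π·857 = 5385 rad/s.
Step 2 — Transfer function: H(jω) = jωL/(R + jωL).
Step 3 — Numerator jωL = j·163.2; denominator R + jωL = 18.7 + j163.2.
Step 4 — H = 0.987 + j0.1131.
Step 5 — Magnitude: |H| = 0.9935 (-0.1 dB); phase: φ = 6.5°.

|H| = 0.9935 (-0.1 dB), φ = 6.5°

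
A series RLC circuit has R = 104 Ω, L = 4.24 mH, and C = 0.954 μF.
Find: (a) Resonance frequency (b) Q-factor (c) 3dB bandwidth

Step 1 — Resonance: ω₀ = 1/√(LC) = 1/√(0.00424·9.54e-07) = 1.572e+04 rad/s.
Step 2 — f₀ = ω₀/(2π) = 2502 Hz.
Step 3 — Series Q: Q = ω₀L/R = 1.572e+04·0.00424/104 = 0.641.
Step 4 — Bandwidth: Δω = ω₀/Q = 2.453e+04 rad/s; BW = Δω/(2π) = 3904 Hz.

(a) f₀ = 2502 Hz  (b) Q = 0.641  (c) BW = 3904 Hz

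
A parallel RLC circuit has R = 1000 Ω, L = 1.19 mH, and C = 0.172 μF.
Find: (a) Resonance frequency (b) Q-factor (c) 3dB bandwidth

Step 1 — Resonance: ω₀ = 1/√(LC) = 1/√(0.00119·1.72e-07) = 6.99e+04 rad/s.
Step 2 — f₀ = ω₀/(2π) = 1.112e+04 Hz.
Step 3 — Parallel Q: Q = R/(ω₀L) = 1000/(6.99e+04·0.00119) = 12.02.
Step 4 — Bandwidth: Δω = ω₀/Q = 5814 rad/s; BW = Δω/(2π) = 925.3 Hz.

(a) f₀ = 1.112e+04 Hz  (b) Q = 12.02  (c) BW = 925.3 Hz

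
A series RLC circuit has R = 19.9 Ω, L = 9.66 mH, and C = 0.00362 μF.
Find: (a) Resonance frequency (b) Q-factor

Step 1 — Resonance condition Im(Z)=0 gives ω₀ = 1/√(LC).
Step 2 — ω₀ = 1/√(0.00966·3.62e-09) = 1.691e+05 rad/s.
Step 3 — f₀ = ω₀/(2π) = 2.691e+04 Hz.
Step 4 — Series Q: Q = ω₀L/R = 1.691e+05·0.00966/19.9 = 82.09.

(a) f₀ = 2.691e+04 Hz  (b) Q = 82.09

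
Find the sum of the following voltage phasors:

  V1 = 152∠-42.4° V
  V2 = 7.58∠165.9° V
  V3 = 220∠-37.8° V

Step 1 — Convert each phasor to rectangular form:
  V1 = 152·(cos(-42.4°) + j·sin(-42.4°)) = 112.2 - j102.5 V
  V2 = 7.58·(cos(165.9°) + j·sin(165.9°)) = -7.352 + j1.847 V
  V3 = 220·(cos(-37.8°) + j·sin(-37.8°)) = 173.8 - j134.8 V
Step 2 — Sum components: V_total = 278.7 - j235.5 V.
Step 3 — Convert to polar: |V_total| = 364.9 V, ∠V_total = -40.2°.

V_total = 364.9∠-40.2° V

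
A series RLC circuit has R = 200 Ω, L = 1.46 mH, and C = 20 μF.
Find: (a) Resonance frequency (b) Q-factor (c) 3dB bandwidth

Step 1 — Resonance: ω₀ = 1/√(LC) = 1/√(0.00146·2e-05) = 5852 rad/s.
Step 2 — f₀ = ω₀/(2π) = 931.4 Hz.
Step 3 — Series Q: Q = ω₀L/R = 5852·0.00146/200 = 0.04272.
Step 4 — Bandwidth: Δω = ω₀/Q = 1.37e+05 rad/s; BW = Δω/(2π) = 2.18e+04 Hz.

(a) f₀ = 931.4 Hz  (b) Q = 0.04272  (c) BW = 2.18e+04 Hz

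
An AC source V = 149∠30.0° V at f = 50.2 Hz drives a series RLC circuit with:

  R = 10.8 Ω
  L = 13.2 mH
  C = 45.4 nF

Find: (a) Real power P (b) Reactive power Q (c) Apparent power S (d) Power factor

Step 1 — Angular frequency: ω = 2π·f = 2π·50.2 = 315.4 rad/s.
Step 2 — Component impedances:
  R: Z = R = 10.8 Ω
  L: Z = jωL = j·315.4·0.0132 = 0 + j4.163 Ω
  C: Z = 1/(jωC) = -j/(ω·C) = 0 - j6.983e+04 Ω
Step 3 — Series combination: Z_total = R + L + C = 10.8 - j6.983e+04 Ω = 6.983e+04∠-90.0° Ω.
Step 4 — Source phasor: V = 149∠30.0° V = 129 + j74.5 V.
Step 5 — Current: I = V / Z = -0.001067 + j0.001848 A = 0.002134∠120.0° A.
Step 6 — Complex power: S = V·I* = 4.917e-05 - j0.3179 VA.
Step 7 — Real power: P = Re(S) = 4.917e-05 W.
Step 8 — Reactive power: Q = Im(S) = -0.3179 VAR.
Step 9 — Apparent power: |S| = 0.3179 VA.
Step 10 — Power factor: PF = P/|S| = 0.0001547 (leading).

(a) P = 4.917e-05 W  (b) Q = -0.3179 VAR  (c) S = 0.3179 VA  (d) PF = 0.0001547 (leading)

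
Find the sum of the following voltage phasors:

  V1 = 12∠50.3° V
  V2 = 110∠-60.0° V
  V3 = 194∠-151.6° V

Step 1 — Convert each phasor to rectangular form:
  V1 = 12·(cos(50.3°) + j·sin(50.3°)) = 7.665 + j9.233 V
  V2 = 110·(cos(-60.0°) + j·sin(-60.0°)) = 55 - j95.26 V
  V3 = 194·(cos(-151.6°) + j·sin(-151.6°)) = -170.7 - j92.27 V
Step 2 — Sum components: V_total = -108 - j178.3 V.
Step 3 — Convert to polar: |V_total| = 208.5 V, ∠V_total = -121.2°.

V_total = 208.5∠-121.2° V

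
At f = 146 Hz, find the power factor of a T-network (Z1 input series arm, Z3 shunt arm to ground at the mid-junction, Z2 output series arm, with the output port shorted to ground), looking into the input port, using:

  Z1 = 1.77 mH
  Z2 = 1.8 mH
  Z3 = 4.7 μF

Step 1 — Angular frequency: ω = 2π·f = 2π·146 = 917.3 rad/s.
Step 2 — Component impedances:
  Z1: Z = jωL = j·917.3·0.00177 = 0 + j1.624 Ω
  Z2: Z = jωL = j·917.3·0.0018 = 0 + j1.651 Ω
  Z3: Z = 1/(jωC) = -j/(ω·C) = 0 - j231.9 Ω
Step 3 — With the output port shorted to ground, the output series arm Z2 runs from the junction to ground; the shunt arm Z3 also runs from the junction to ground. They appear in parallel: Z3 || Z2 = 0 + j1.663 Ω.
Step 4 — Series with input arm Z1: Z_in = Z1 + (Z3 || Z2) = 0 + j3.287 Ω = 3.287∠90.0° Ω.
Step 5 — Power factor: PF = cos(φ) = Re(Z)/|Z| = 0/3.287 = 0.
Step 6 — Type: Im(Z) = 3.287 ⇒ lagging (phase φ = 90.0°).

PF = 0 (lagging, φ = 90.0°)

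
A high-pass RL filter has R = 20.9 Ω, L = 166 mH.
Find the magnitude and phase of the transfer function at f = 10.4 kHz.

Step 1 — Angular frequency: ω = 2π·1.04e+04 = 6.535e+04 rad/s.
Step 2 — Transfer function: H(jω) = jωL/(R + jωL).
Step 3 — Numerator jωL = j·1.085e+04; denominator R + jωL = 20.9 + j1.085e+04.
Step 4 — H = 1 + j0.001927.
Step 5 — Magnitude: |H| = 1 (-0.0 dB); phase: φ = 0.1°.

|H| = 1 (-0.0 dB), φ = 0.1°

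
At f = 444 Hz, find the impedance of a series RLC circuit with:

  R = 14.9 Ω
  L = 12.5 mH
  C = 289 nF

Step 1 — Angular frequency: ω = 2π·f = 2π·444 = 2790 rad/s.
Step 2 — Component impedances:
  R: Z = R = 14.9 Ω
  L: Z = jωL = j·2790·0.0125 = 0 + j34.87 Ω
  C: Z = 1/(jωC) = -j/(ω·C) = 0 - j1240 Ω
Step 3 — Series combination: Z_total = R + L + C = 14.9 - j1205 Ω = 1206∠-89.3° Ω.

Z = 14.9 - j1205 Ω = 1206∠-89.3° Ω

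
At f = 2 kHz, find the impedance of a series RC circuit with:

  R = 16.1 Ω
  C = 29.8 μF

Step 1 — Angular frequency: ω = 2π·f = 2π·2000 = 1.257e+04 rad/s.
Step 2 — Component impedances:
  R: Z = R = 16.1 Ω
  C: Z = 1/(jωC) = -j/(ω·C) = 0 - j2.67 Ω
Step 3 — Series combination: Z_total = R + C = 16.1 - j2.67 Ω = 16.32∠-9.4° Ω.

Z = 16.1 - j2.67 Ω = 16.32∠-9.4° Ω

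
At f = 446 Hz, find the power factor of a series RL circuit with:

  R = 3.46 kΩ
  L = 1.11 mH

Step 1 — Angular frequency: ω = 2π·f = 2π·446 = 2802 rad/s.
Step 2 — Component impedances:
  R: Z = R = 3460 Ω
  L: Z = jωL = j·2802·0.00111 = 0 + j3.111 Ω
Step 3 — Series combination: Z_total = R + L = 3460 + j3.111 Ω = 3460∠0.1° Ω.
Step 4 — Power factor: PF = cos(φ) = Re(Z)/|Z| = 3460/3460 = 1.
Step 5 — Type: Im(Z) = 3.111 ⇒ lagging (phase φ = 0.1°).

PF = 1 (lagging, φ = 0.1°)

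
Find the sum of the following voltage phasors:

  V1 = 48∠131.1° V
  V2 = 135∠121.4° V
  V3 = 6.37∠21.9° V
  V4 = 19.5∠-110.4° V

Step 1 — Convert each phasor to rectangular form:
  V1 = 48·(cos(131.1°) + j·sin(131.1°)) = -31.55 + j36.17 V
  V2 = 135·(cos(121.4°) + j·sin(121.4°)) = -70.34 + j115.2 V
  V3 = 6.37·(cos(21.9°) + j·sin(21.9°)) = 5.91 + j2.376 V
  V4 = 19.5·(cos(-110.4°) + j·sin(-110.4°)) = -6.797 - j18.28 V
Step 2 — Sum components: V_total = -102.8 + j135.5 V.
Step 3 — Convert to polar: |V_total| = 170.1 V, ∠V_total = 127.2°.

V_total = 170.1∠127.2° V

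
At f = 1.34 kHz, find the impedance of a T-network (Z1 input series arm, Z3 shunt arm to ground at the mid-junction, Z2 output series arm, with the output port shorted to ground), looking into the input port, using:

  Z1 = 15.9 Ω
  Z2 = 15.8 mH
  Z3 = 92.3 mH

Step 1 — Angular frequency: ω = 2π·f = 2π·1340 = 8419 rad/s.
Step 2 — Component impedances:
  Z1: Z = R = 15.9 Ω
  Z2: Z = jωL = j·8419·0.0158 = 0 + j133 Ω
  Z3: Z = jωL = j·8419·0.0923 = 0 + j777.1 Ω
Step 3 — With the output port shorted to ground, the output series arm Z2 runs from the junction to ground; the shunt arm Z3 also runs from the junction to ground. They appear in parallel: Z3 || Z2 = 0 + j113.6 Ω.
Step 4 — Series with input arm Z1: Z_in = Z1 + (Z3 || Z2) = 15.9 + j113.6 Ω = 114.7∠82.0° Ω.

Z = 15.9 + j113.6 Ω = 114.7∠82.0° Ω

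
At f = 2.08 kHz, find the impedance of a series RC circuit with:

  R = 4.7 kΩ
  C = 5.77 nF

Step 1 — Angular frequency: ω = 2π·f = 2π·2080 = 1.307e+04 rad/s.
Step 2 — Component impedances:
  R: Z = R = 4700 Ω
  C: Z = 1/(jωC) = -j/(ω·C) = 0 - j1.326e+04 Ω
Step 3 — Series combination: Z_total = R + C = 4700 - j1.326e+04 Ω = 1.407e+04∠-70.5° Ω.

Z = 4700 - j1.326e+04 Ω = 1.407e+04∠-70.5° Ω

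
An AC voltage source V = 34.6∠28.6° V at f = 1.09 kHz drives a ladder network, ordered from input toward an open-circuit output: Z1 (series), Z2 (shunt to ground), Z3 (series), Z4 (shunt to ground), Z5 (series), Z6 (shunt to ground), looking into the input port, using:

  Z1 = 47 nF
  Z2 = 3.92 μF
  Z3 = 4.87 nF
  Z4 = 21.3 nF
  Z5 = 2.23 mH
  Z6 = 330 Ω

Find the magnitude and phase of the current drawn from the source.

Step 1 — Angular frequency: ω = 2π·f = 2π·1090 = 6849 rad/s.
Step 2 — Component impedances:
  Z1: Z = 1/(jωC) = -j/(ω·C) = 0 - j3107 Ω
  Z2: Z = 1/(jωC) = -j/(ω·C) = 0 - j37.25 Ω
  Z3: Z = 1/(jωC) = -j/(ω·C) = 0 - j2.998e+04 Ω
  Z4: Z = 1/(jωC) = -j/(ω·C) = 0 - j6855 Ω
  Z5: Z = jωL = j·6849·0.00223 = 0 + j15.27 Ω
  Z6: Z = R = 330 Ω
Step 3 — Ladder network (open output): work backward from the far end, alternating series and parallel combinations. Z_in = 0.0005091 - j3144 Ω = 3144∠-90.0° Ω.
Step 4 — Source phasor: V = 34.6∠28.6° V = 30.38 + j16.56 V.
Step 5 — Ohm's law: I = V / Z_total = (30.38 + j16.56) / (0.0005091 - j3144) = -0.005268 + j0.009663 A.
Step 6 — Convert to polar: |I| = 0.01101 A, ∠I = 118.6°.

I = 0.01101∠118.6° A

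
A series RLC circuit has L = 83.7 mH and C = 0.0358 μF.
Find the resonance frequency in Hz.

Step 1 — Resonance condition Im(Z)=0 gives ω₀ = 1/√(LC).
Step 2 — ω₀ = 1/√(0.0837·3.58e-08) = 1.827e+04 rad/s.
Step 3 — f₀ = ω₀/(2π) = 2907 Hz.

f₀ = 2907 Hz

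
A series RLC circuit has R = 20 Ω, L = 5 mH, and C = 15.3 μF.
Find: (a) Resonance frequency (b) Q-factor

Step 1 — Resonance condition Im(Z)=0 gives ω₀ = 1/√(LC).
Step 2 — ω₀ = 1/√(0.005·1.53e-05) = 3616 rad/s.
Step 3 — f₀ = ω₀/(2π) = 575.4 Hz.
Step 4 — Series Q: Q = ω₀L/R = 3616·0.005/20 = 0.9039.

(a) f₀ = 575.4 Hz  (b) Q = 0.9039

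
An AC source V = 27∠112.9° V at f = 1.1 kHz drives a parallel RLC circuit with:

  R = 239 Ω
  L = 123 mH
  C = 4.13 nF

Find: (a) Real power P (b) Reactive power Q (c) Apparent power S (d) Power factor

Step 1 — Angular frequency: ω = 2π·f = 2π·1100 = 6912 rad/s.
Step 2 — Component impedances:
  R: Z = R = 239 Ω
  L: Z = jωL = j·6912·0.123 = 0 + j850.1 Ω
  C: Z = 1/(jωC) = -j/(ω·C) = 0 - j3.503e+04 Ω
Step 3 — Parallel combination: 1/Z_total = 1/R + 1/L + 1/C; Z_total = 222.3 + j60.97 Ω = 230.5∠15.3° Ω.
Step 4 — Source phasor: V = 27∠112.9° V = -10.51 + j24.87 V.
Step 5 — Current: I = V / Z = -0.01541 + j0.1161 A = 0.1171∠97.6° A.
Step 6 — Complex power: S = V·I* = 3.05 + j0.8367 VA.
Step 7 — Real power: P = Re(S) = 3.05 W.
Step 8 — Reactive power: Q = Im(S) = 0.8367 VAR.
Step 9 — Apparent power: |S| = 3.163 VA.
Step 10 — Power factor: PF = P/|S| = 0.9644 (lagging).

(a) P = 3.05 W  (b) Q = 0.8367 VAR  (c) S = 3.163 VA  (d) PF = 0.9644 (lagging)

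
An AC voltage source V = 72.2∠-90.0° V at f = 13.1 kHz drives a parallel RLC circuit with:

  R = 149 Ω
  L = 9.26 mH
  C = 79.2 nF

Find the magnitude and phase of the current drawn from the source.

Step 1 — Angular frequency: ω = 2π·f = 2π·1.31e+04 = 8.231e+04 rad/s.
Step 2 — Component impedances:
  R: Z = R = 149 Ω
  L: Z = jωL = j·8.231e+04·0.00926 = 0 + j762.2 Ω
  C: Z = 1/(jωC) = -j/(ω·C) = 0 - j153.4 Ω
Step 3 — Parallel combination: 1/Z_total = 1/R + 1/L + 1/C; Z_total = 93.01 - j72.16 Ω = 117.7∠-37.8° Ω.
Step 4 — Source phasor: V = 72.2∠-90.0° V = 0 - j72.2 V.
Step 5 — Ohm's law: I = V / Z_total = (0 - j72.2) / (93.01 - j72.16) = 0.3759 - j0.4846 A.
Step 6 — Convert to polar: |I| = 0.6133 A, ∠I = -52.2°.

I = 0.6133∠-52.2° A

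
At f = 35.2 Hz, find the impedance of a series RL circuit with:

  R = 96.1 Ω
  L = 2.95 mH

Step 1 — Angular frequency: ω = 2π·f = 2π·35.2 = 221.2 rad/s.
Step 2 — Component impedances:
  R: Z = R = 96.1 Ω
  L: Z = jωL = j·221.2·0.00295 = 0 + j0.6524 Ω
Step 3 — Series combination: Z_total = R + L = 96.1 + j0.6524 Ω = 96.1∠0.4° Ω.

Z = 96.1 + j0.6524 Ω = 96.1∠0.4° Ω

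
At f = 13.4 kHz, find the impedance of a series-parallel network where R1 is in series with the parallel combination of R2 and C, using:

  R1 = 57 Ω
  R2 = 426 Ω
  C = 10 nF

Step 1 — Angular frequency: ω = 2π·f = 2π·1.34e+04 = 8.419e+04 rad/s.
Step 2 — Component impedances:
  R1: Z = R = 57 Ω
  R2: Z = R = 426 Ω
  C: Z = 1/(jωC) = -j/(ω·C) = 0 - j1188 Ω
Step 3 — Parallel branch: R2 || C = 1/(1/R2 + 1/C) = 377.4 - j135.4 Ω.
Step 4 — Series with R1: Z_total = R1 + (R2 || C) = 434.4 - j135.4 Ω = 455∠-17.3° Ω.

Z = 434.4 - j135.4 Ω = 455∠-17.3° Ω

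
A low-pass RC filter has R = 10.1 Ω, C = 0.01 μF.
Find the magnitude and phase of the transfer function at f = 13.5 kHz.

Step 1 — Angular frequency: ω = 2π·1.35e+04 = 8.482e+04 rad/s.
Step 2 — Transfer function: H(jω) = 1/(1 + jωRC).
Step 3 — Denominator: 1 + jωRC = 1 + j·8.482e+04·10.1·1e-08 = 1 + j0.008567.
Step 4 — H = 0.9999 - j0.008566.
Step 5 — Magnitude: |H| = 1 (-0.0 dB); phase: φ = -0.5°.

|H| = 1 (-0.0 dB), φ = -0.5°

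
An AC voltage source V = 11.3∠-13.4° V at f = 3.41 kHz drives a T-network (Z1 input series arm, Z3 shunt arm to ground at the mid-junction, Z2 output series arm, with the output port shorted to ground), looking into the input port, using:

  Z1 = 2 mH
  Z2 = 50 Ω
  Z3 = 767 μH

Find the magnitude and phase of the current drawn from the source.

Step 1 — Angular frequency: ω = 2π·f = 2π·3410 = 2.143e+04 rad/s.
Step 2 — Component impedances:
  Z1: Z = jωL = j·2.143e+04·0.002 = 0 + j42.85 Ω
  Z2: Z = R = 50 Ω
  Z3: Z = jωL = j·2.143e+04·0.000767 = 0 + j16.43 Ω
Step 3 — With the output port shorted to ground, the output series arm Z2 runs from the junction to ground; the shunt arm Z3 also runs from the junction to ground. They appear in parallel: Z3 || Z2 = 4.875 + j14.83 Ω.
Step 4 — Series with input arm Z1: Z_in = Z1 + (Z3 || Z2) = 4.875 + j57.68 Ω = 57.89∠85.2° Ω.
Step 5 — Source phasor: V = 11.3∠-13.4° V = 10.99 - j2.619 V.
Step 6 — Ohm's law: I = V / Z_total = (10.99 - j2.619) / (4.875 + j57.68) = -0.02909 - j0.193 A.
Step 7 — Convert to polar: |I| = 0.1952 A, ∠I = -98.6°.

I = 0.1952∠-98.6° A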